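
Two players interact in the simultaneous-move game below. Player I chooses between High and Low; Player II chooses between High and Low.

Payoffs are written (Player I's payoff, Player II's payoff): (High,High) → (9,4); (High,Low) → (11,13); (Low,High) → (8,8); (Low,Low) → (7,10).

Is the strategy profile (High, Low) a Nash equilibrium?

At (High, Low), Player I earns 11; switching to Low would give 7, so Player I has no profitable deviation.
Player II earns 13; switching to High would give 4, so Player II has no profitable deviation.
Neither player can gain by a unilateral deviation, so this profile is a Nash equilibrium.

Yes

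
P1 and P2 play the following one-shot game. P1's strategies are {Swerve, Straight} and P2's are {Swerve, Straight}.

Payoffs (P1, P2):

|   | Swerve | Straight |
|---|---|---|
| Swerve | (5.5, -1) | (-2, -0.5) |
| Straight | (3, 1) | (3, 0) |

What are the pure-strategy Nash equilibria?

(Swerve, Swerve): P2 prefers Straight (-0.5 > -1) — not an equilibrium.
(Swerve, Straight): P1 prefers Straight (3 > -2) — not an equilibrium.
(Straight, Swerve): P1 prefers Swerve (5.5 > 3) — not an equilibrium.
(Straight, Straight): P2 prefers Swerve (1 > 0) — not an equilibrium.

none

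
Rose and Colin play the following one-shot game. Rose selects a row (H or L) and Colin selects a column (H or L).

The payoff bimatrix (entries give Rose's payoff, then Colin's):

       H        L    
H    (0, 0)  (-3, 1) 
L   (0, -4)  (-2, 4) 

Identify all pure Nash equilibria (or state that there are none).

(H, H): Colin prefers L (1 > 0) — not an equilibrium.
(H, L): Rose prefers L (-2 > -3) — not an equilibrium.
(L, H): Colin prefers L (4 > -4) — not an equilibrium.
(L, L): Rose gets -2 ≥ -3 from H, and Colin gets 4 ≥ -4 from H — Nash equilibrium.

(L, L)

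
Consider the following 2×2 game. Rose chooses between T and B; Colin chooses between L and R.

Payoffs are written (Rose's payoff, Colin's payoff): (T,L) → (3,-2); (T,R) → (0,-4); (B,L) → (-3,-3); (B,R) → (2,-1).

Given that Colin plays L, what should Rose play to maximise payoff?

Against L, Rose earns 3 from T and -3 from B.
So T is the best response.

T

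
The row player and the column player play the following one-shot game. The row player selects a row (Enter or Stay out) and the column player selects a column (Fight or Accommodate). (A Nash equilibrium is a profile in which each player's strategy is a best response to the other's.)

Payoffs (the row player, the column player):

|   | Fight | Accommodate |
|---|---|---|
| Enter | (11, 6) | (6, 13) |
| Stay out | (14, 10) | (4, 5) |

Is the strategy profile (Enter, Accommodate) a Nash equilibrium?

At (Enter, Accommodate), the row player earns 6; switching to Stay out would give 4, so the row player has no profitable deviation.
The column player earns 13; switching to Fight would give 6, so the column player has no profitable deviation.
Neither player can gain by a unilateral deviation, so this profile is a Nash equilibrium.

Yes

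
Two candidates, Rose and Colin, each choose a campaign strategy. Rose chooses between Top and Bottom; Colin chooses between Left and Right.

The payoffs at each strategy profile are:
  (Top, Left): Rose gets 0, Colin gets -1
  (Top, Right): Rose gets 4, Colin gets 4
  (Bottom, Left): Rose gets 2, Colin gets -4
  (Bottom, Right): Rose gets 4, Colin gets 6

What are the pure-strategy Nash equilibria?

(Top, Right) and (Bottom, Right)

(Top, Left): Rose prefers Bottom (2 > 0); Colin prefers Right (4 > -1) — not an equilibrium.
(Top, Right): Rose gets 4 ≥ 4 from Bottom, and Colin gets 4 ≥ -1 from Left — Nash equilibrium.
(Bottom, Left): Colin prefers Right (6 > -4) — not an equilibrium.
(Bottom, Right): Rose gets 4 ≥ 4 from Top, and Colin gets 6 ≥ -4 from Left — Nash equilibrium.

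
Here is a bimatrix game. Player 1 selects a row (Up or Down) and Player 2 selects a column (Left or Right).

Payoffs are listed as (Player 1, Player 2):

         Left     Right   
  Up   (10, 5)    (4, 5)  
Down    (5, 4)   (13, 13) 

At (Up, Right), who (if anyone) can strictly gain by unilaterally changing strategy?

Player 1

Player 1 at (Up, Right) earns 4; deviating to Down yields 13 — a strict improvement.
Player 2 earns 5; deviating to Left yields 5 — not better.
Only Player 1 has a strictly profitable deviation.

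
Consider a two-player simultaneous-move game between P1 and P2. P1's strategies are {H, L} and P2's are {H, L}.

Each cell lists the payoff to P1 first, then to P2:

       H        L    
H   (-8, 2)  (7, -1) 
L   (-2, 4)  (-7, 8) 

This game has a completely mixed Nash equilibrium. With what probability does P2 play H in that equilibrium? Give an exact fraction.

Let y be the probability that P2 plays H. In a completely mixed equilibrium, P1 must be indifferent between H and L.
P1's expected payoff from H is −8y + 7(1−y); from L it is −2y − 7(1−y).
Setting these equal: −15y + 7 = 5y − 7, so y = 7/10.

7/10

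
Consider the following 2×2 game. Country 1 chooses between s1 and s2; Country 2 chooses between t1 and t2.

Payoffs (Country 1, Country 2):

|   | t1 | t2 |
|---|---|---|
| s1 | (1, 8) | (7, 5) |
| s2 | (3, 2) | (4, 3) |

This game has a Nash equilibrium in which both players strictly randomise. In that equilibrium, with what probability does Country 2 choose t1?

Let c be the probability that Country 2 plays t1. In a completely mixed equilibrium, Country 1 must be indifferent between s1 and s2.
Country 1's expected payoff from s1 is c + 7(1−c); from s2 it is 3c + 4(1−c).
Setting these equal: −6c + 7 = −c + 4, so c = 3/5.

3/5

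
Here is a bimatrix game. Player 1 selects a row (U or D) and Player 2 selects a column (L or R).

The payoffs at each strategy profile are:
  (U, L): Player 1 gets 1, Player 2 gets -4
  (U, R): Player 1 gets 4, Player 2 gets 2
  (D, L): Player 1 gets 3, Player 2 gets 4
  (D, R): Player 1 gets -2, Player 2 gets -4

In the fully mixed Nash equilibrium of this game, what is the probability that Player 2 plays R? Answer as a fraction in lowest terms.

Let y be the probability that Player 2 plays L. In a completely mixed equilibrium, Player 1 must be indifferent between U and D.
Player 1's expected payoff from U is y + 4(1−y); from D it is 3y − 2(1−y).
Setting these equal: −3y + 4 = 5y − 2, so y = 3/4.
Therefore Player 2 plays R with probability 1 − 3/4 = 1/4.

1/4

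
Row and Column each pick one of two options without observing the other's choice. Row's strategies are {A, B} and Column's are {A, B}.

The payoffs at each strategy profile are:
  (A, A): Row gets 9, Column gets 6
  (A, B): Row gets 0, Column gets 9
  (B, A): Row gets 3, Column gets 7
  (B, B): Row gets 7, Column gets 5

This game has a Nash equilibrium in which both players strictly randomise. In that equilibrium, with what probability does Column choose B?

6/13

Let q be the probability that Column plays A. In a completely mixed equilibrium, Row must be indifferent between A and B.
Row's expected payoff from A is 9q; from B it is 3q + 7(1−q).
Setting these equal: 9q = −4q + 7, so q = 7/13.
Therefore Column plays B with probability 1 − 7/13 = 6/13.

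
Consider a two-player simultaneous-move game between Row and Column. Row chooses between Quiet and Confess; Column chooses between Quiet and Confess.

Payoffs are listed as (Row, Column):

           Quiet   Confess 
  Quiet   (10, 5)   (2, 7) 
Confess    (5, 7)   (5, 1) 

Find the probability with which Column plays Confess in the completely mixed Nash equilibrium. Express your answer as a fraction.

5/8

Let c be the probability that Column plays Quiet. In a completely mixed equilibrium, Row must be indifferent between Quiet and Confess.
Row's expected payoff from Quiet is 10c + 2(1−c); from Confess it is 5c + 5(1−c).
Setting these equal: 8c + 2 = 5, so c = 3/8.
Therefore Column plays Confess with probability 1 − 3/8 = 5/8.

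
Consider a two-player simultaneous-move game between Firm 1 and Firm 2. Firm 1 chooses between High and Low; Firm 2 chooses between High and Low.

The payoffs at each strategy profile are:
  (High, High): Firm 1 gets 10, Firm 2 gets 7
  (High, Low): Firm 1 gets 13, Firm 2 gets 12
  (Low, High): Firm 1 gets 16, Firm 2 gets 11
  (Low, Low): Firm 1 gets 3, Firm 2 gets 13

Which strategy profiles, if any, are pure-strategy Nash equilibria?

(High, High): Firm 1 prefers Low (16 > 10); Firm 2 prefers Low (12 > 7) — not an equilibrium.
(High, Low): Firm 1 gets 13 ≥ 3 from Low, and Firm 2 gets 12 ≥ 7 from High — Nash equilibrium.
(Low, High): Firm 2 prefers Low (13 > 11) — not an equilibrium.
(Low, Low): Firm 1 prefers High (13 > 3) — not an equilibrium.

(High, Low)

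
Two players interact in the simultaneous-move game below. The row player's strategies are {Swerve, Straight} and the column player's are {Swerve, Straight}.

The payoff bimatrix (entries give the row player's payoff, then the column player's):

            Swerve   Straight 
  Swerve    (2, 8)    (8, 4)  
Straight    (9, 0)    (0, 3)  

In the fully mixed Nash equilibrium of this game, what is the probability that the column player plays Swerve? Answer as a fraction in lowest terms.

8/15

Let y be the probability that the column player plays Swerve. In a completely mixed equilibrium, the row player must be indifferent between Swerve and Straight.
The row player's expected payoff from Swerve is 2y + 8(1−y); from Straight it is 9y.
Setting these equal: −6y + 8 = 9y, so y = 8/15.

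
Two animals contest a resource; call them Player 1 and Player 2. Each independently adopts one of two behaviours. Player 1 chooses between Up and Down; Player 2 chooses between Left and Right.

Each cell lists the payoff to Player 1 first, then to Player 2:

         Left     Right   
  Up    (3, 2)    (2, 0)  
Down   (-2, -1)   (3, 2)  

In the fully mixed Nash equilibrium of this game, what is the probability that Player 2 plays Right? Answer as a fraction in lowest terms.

5/6

Let q be the probability that Player 2 plays Left. In a completely mixed equilibrium, Player 1 must be indifferent between Up and Down.
Player 1's expected payoff from Up is 3q + 2(1−q); from Down it is −2q + 3(1−q).
Setting these equal: q + 2 = −5q + 3, so q = 1/6.
Therefore Player 2 plays Right with probability 1 − 1/6 = 5/6.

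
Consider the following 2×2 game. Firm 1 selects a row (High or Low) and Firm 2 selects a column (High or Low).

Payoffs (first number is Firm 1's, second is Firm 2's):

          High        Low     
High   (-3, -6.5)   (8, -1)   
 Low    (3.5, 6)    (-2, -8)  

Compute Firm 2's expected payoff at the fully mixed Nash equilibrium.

First find x, the probability Firm 1 plays High, from Firm 2's indifference between High and Low: −6.5x + 6(1−x) = −x − 8(1−x), giving x = 28/39.
Since Firm 2 is indifferent in equilibrium, Firm 2's expected payoff equals the payoff from either column against (28/39, 11/39). Using High: −6.5(28/39) + 6(11/39) = -116/39.

-116/39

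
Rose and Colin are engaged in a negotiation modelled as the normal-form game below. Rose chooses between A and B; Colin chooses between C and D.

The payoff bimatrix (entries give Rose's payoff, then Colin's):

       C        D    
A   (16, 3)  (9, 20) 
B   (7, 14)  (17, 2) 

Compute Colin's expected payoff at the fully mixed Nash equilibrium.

274/29

First find p, the probability Rose plays A, from Colin's indifference between C and D: 3p + 14(1−p) = 20p + 2(1−p), giving p = 12/29.
Since Colin is indifferent in equilibrium, Colin's expected payoff equals the payoff from either column against (12/29, 17/29). Using C: 3(12/29) + 14(17/29) = 274/29.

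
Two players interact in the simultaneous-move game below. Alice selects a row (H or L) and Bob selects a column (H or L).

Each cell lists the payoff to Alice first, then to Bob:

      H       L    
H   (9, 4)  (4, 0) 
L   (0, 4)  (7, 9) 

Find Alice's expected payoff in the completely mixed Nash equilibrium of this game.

First find y, the probability Bob plays H, from Alice's indifference between H and L: 9y + 4(1−y) = 7(1−y), giving y = 1/4.
Since Alice is indifferent in equilibrium, Alice's expected payoff equals the payoff from either row against (1/4, 3/4). Using H: 9(1/4) + 4(3/4) = 21/4.

21/4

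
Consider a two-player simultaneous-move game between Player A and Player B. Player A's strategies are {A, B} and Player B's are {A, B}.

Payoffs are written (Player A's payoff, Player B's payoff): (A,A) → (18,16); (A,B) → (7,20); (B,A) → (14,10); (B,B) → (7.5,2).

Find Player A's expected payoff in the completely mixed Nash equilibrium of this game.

First find q, the probability Player B plays A, from Player A's indifference between A and B: 18q + 7(1−q) = 14q + 7.5(1−q), giving q = 1/9.
Since Player A is indifferent in equilibrium, Player A's expected payoff equals the payoff from either row against (1/9, 8/9). Using A: 18(1/9) + 7(8/9) = 74/9.

74/9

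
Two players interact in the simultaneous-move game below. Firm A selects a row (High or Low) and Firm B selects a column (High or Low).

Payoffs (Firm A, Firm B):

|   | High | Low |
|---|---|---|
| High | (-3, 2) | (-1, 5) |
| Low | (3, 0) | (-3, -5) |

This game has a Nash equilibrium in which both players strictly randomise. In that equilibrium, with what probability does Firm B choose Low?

Let c be the probability that Firm B plays High. In a completely mixed equilibrium, Firm A must be indifferent between High and Low.
Firm A's expected payoff from High is −3c − (1−c); from Low it is 3c − 3(1−c).
Setting these equal: −2c − 1 = 6c − 3, so c = 1/4.
Therefore Firm B plays Low with probability 1 − 1/4 = 3/4.

3/4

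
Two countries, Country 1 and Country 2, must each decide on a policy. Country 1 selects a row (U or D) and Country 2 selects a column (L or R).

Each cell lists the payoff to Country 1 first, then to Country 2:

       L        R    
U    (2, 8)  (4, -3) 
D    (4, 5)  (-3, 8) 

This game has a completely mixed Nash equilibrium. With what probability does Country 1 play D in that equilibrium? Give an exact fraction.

11/14

Let x be the probability that Country 1 plays U. In a completely mixed equilibrium, Country 2 must be indifferent between L and R.
Country 2's expected payoff from L is 8x + 5(1−x); from R it is −3x + 8(1−x).
Setting these equal: 3x + 5 = −11x + 8, so x = 3/14.
Therefore Country 1 plays D with probability 1 − 3/14 = 11/14.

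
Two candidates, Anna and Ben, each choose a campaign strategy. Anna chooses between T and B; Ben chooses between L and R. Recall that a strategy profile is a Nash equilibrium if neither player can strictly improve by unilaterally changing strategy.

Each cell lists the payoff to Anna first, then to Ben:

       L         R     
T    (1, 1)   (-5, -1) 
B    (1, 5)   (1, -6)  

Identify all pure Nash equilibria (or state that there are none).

(T, L): Anna gets 1 ≥ 1 from B, and Ben gets 1 ≥ -1 from R — Nash equilibrium.
(T, R): Anna prefers B (1 > -5); Ben prefers L (1 > -1) — not an equilibrium.
(B, L): Anna gets 1 ≥ 1 from T, and Ben gets 5 ≥ -6 from R — Nash equilibrium.
(B, R): Ben prefers L (5 > -6) — not an equilibrium.

(T, L) and (B, L)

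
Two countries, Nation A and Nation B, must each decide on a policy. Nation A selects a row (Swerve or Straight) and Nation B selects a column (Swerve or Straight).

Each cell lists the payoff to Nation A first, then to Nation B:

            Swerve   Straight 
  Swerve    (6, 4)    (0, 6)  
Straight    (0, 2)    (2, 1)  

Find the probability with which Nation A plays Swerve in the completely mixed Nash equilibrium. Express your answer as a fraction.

1/3

Let x be the probability that Nation A plays Swerve. In a completely mixed equilibrium, Nation B must be indifferent between Swerve and Straight.
Nation B's expected payoff from Swerve is 4x + 2(1−x); from Straight it is 6x + (1−x).
Setting these equal: 2x + 2 = 5x + 1, so x = 1/3.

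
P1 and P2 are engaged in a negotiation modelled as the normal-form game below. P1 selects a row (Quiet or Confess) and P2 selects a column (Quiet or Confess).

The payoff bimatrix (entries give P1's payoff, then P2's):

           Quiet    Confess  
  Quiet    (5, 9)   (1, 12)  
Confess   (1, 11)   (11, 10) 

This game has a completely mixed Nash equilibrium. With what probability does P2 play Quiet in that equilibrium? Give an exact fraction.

Let c be the probability that P2 plays Quiet. In a completely mixed equilibrium, P1 must be indifferent between Quiet and Confess.
P1's expected payoff from Quiet is 5c + (1−c); from Confess it is c + 11(1−c).
Setting these equal: 4c + 1 = −10c + 11, so c = 5/7.

5/7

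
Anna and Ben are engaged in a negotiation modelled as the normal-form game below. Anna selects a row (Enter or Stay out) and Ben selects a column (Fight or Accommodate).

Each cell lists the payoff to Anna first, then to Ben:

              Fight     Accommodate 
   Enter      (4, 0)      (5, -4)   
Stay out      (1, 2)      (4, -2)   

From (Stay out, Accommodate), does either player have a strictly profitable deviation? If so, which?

Anna at (Stay out, Accommodate) earns 4; deviating to Enter yields 5 — a strict improvement.
Ben earns -2; deviating to Fight yields 2 — a strict improvement.
Both Anna and Ben have strictly profitable deviations.

Both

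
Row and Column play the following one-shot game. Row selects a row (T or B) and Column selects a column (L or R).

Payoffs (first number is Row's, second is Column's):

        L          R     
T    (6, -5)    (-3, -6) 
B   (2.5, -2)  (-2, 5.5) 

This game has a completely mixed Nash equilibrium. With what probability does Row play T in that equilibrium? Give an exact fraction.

Let x be the probability that Row plays T. In a completely mixed equilibrium, Column must be indifferent between L and R.
Column's expected payoff from L is −5x − 2(1−x); from R it is −6x + 5.5(1−x).
Setting these equal: −3x − 2 = −11.5x + 5.5, so x = 15/17.

15/17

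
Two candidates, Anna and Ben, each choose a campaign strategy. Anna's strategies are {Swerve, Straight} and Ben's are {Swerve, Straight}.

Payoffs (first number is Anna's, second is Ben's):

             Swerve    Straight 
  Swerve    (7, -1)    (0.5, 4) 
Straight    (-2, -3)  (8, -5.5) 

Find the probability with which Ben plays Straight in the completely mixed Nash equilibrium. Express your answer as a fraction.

Let y be the probability that Ben plays Swerve. In a completely mixed equilibrium, Anna must be indifferent between Swerve and Straight.
Anna's expected payoff from Swerve is 7y + 0.5(1−y); from Straight it is −2y + 8(1−y).
Setting these equal: 6.5y + 0.5 = −10y + 8, so y = 5/11.
Therefore Ben plays Straight with probability 1 − 5/11 = 6/11.

6/11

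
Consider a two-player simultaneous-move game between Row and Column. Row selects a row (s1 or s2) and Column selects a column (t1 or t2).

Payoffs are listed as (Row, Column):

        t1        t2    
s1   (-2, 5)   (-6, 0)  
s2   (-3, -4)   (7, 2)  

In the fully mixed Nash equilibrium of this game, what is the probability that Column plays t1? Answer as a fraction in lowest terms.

13/14

Let q be the probability that Column plays t1. In a completely mixed equilibrium, Row must be indifferent between s1 and s2.
Row's expected payoff from s1 is −2q − 6(1−q); from s2 it is −3q + 7(1−q).
Setting these equal: 4q − 6 = −10q + 7, so q = 13/14.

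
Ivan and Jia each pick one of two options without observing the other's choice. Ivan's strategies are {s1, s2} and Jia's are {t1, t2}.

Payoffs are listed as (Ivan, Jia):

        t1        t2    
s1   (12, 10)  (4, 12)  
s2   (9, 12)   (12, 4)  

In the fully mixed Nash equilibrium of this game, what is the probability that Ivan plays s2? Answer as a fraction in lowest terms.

Let p be the probability that Ivan plays s1. In a completely mixed equilibrium, Jia must be indifferent between t1 and t2.
Jia's expected payoff from t1 is 10p + 12(1−p); from t2 it is 12p + 4(1−p).
Setting these equal: −2p + 12 = 8p + 4, so p = 4/5.
Therefore Ivan plays s2 with probability 1 − 4/5 = 1/5.

1/5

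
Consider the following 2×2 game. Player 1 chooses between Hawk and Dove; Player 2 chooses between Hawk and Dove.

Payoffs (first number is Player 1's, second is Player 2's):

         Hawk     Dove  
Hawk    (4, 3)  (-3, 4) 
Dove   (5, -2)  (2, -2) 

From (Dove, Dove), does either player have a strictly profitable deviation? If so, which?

Neither

Player 1 at (Dove, Dove) earns 2; deviating to Hawk yields -3 — not better.
Player 2 earns -2; deviating to Hawk yields -2 — not better.
Neither player can strictly improve; the profile is a Nash equilibrium.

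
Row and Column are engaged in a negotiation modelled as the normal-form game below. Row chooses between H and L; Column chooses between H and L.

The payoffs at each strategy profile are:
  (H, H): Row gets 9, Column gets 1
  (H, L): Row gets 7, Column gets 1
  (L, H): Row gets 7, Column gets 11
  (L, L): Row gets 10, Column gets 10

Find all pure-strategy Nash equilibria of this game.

(H, H): Row gets 9 ≥ 7 from L, and Column gets 1 ≥ 1 from L — Nash equilibrium.
(H, L): Row prefers L (10 > 7) — not an equilibrium.
(L, H): Row prefers H (9 > 7) — not an equilibrium.
(L, L): Column prefers H (11 > 10) — not an equilibrium.

(H, H)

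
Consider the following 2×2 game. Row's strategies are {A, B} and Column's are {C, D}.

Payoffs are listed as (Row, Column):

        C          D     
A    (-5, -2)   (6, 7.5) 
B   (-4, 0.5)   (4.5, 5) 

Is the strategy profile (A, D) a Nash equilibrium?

Yes

At (A, D), Row earns 6; switching to B would give 4.5, so Row has no profitable deviation.
Column earns 7.5; switching to C would give -2, so Column has no profitable deviation.
Neither player can gain by a unilateral deviation, so this profile is a Nash equilibrium.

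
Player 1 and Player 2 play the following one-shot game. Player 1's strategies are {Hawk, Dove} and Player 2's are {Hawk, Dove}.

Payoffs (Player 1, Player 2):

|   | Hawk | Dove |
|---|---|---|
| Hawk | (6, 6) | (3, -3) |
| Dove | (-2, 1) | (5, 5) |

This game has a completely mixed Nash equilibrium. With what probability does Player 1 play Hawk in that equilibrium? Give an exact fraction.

Let p be the probability that Player 1 plays Hawk. In a completely mixed equilibrium, Player 2 must be indifferent between Hawk and Dove.
Player 2's expected payoff from Hawk is 6p + (1−p); from Dove it is −3p + 5(1−p).
Setting these equal: 5p + 1 = −8p + 5, so p = 4/13.

4/13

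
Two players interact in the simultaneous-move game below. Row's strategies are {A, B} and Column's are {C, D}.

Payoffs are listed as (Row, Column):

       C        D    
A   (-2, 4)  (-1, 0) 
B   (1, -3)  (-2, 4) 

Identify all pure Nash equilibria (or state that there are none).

(A, C): Row prefers B (1 > -2) — not an equilibrium.
(A, D): Column prefers C (4 > 0) — not an equilibrium.
(B, C): Column prefers D (4 > -3) — not an equilibrium.
(B, D): Row prefers A (-1 > -2) — not an equilibrium.

none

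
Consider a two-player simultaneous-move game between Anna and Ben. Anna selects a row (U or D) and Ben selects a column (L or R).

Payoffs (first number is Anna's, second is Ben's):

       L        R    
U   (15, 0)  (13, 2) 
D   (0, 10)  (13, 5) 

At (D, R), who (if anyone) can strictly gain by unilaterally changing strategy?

Anna at (D, R) earns 13; deviating to U yields 13 — not better.
Ben earns 5; deviating to L yields 10 — a strict improvement.
Only Ben has a strictly profitable deviation.

Ben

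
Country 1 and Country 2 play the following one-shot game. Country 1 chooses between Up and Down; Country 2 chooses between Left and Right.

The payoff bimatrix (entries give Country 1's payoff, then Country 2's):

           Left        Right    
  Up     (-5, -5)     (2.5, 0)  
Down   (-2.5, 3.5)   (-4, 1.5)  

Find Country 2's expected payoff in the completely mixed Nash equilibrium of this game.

First find p, the probability Country 1 plays Up, from Country 2's indifference between Left and Right: −5p + 3.5(1−p) = 1.5(1−p), giving p = 2/7.
Since Country 2 is indifferent in equilibrium, Country 2's expected payoff equals the payoff from either column against (2/7, 5/7). Using Left: −5(2/7) + 3.5(5/7) = 15/14.

15/14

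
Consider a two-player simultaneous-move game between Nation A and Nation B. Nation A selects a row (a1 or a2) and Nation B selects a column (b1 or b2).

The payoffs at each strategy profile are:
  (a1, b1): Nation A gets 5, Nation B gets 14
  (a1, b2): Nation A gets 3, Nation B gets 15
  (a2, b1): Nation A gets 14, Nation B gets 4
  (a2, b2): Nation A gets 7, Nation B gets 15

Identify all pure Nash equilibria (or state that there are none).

(a1, b1): Nation A prefers a2 (14 > 5); Nation B prefers b2 (15 > 14) — not an equilibrium.
(a1, b2): Nation A prefers a2 (7 > 3) — not an equilibrium.
(a2, b1): Nation B prefers b2 (15 > 4) — not an equilibrium.
(a2, b2): Nation A gets 7 ≥ 3 from a1, and Nation B gets 15 ≥ 4 from b1 — Nash equilibrium.

(a2, b2)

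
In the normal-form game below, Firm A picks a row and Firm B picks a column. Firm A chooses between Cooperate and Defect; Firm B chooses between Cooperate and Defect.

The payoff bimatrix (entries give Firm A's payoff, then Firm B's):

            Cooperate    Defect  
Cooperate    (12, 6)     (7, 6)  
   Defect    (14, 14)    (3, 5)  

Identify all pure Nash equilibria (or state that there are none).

(Cooperate, Cooperate): Firm A prefers Defect (14 > 12) — not an equilibrium.
(Cooperate, Defect): Firm A gets 7 ≥ 3 from Defect, and Firm B gets 6 ≥ 6 from Cooperate — Nash equilibrium.
(Defect, Cooperate): Firm A gets 14 ≥ 12 from Cooperate, and Firm B gets 14 ≥ 5 from Defect — Nash equilibrium.
(Defect, Defect): Firm A prefers Cooperate (7 > 3); Firm B prefers Cooperate (14 > 5) — not an equilibrium.

(Cooperate, Defect) and (Defect, Cooperate)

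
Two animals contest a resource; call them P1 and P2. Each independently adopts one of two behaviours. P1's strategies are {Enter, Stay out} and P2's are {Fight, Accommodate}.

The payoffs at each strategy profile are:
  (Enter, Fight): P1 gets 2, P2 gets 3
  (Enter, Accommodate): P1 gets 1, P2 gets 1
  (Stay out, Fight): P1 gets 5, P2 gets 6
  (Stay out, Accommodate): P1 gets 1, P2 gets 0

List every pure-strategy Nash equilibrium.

(Stay out, Fight)

(Enter, Fight): P1 prefers Stay out (5 > 2) — not an equilibrium.
(Enter, Accommodate): P2 prefers Fight (3 > 1) — not an equilibrium.
(Stay out, Fight): P1 gets 5 ≥ 2 from Enter, and P2 gets 6 ≥ 0 from Accommodate — Nash equilibrium.
(Stay out, Accommodate): P2 prefers Fight (6 > 0) — not an equilibrium.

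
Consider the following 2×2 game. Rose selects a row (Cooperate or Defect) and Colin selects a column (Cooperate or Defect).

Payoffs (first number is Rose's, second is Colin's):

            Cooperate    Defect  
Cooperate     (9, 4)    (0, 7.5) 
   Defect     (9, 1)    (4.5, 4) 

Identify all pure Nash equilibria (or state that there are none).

(Defect, Defect)

(Cooperate, Cooperate): Colin prefers Defect (7.5 > 4) — not an equilibrium.
(Cooperate, Defect): Rose prefers Defect (4.5 > 0) — not an equilibrium.
(Defect, Cooperate): Colin prefers Defect (4 > 1) — not an equilibrium.
(Defect, Defect): Rose gets 4.5 ≥ 0 from Cooperate, and Colin gets 4 ≥ 1 from Cooperate — Nash equilibrium.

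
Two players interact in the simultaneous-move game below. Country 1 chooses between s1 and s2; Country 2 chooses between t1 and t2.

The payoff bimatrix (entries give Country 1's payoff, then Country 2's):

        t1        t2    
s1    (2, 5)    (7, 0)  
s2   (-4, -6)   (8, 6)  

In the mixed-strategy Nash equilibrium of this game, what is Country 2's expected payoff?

First find x, the probability Country 1 plays s1, from Country 2's indifference between t1 and t2: 5x − 6(1−x) = 6(1−x), giving x = 12/17.
Since Country 2 is indifferent in equilibrium, Country 2's expected payoff equals the payoff from either column against (12/17, 5/17). Using t1: 5(12/17) − 6(5/17) = 30/17.

30/17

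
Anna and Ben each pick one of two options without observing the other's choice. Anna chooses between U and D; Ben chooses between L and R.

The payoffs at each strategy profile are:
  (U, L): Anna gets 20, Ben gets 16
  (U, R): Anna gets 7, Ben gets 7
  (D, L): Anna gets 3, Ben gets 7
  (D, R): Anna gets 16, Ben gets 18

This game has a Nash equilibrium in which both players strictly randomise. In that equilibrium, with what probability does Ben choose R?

17/26

Let c be the probability that Ben plays L. In a completely mixed equilibrium, Anna must be indifferent between U and D.
Anna's expected payoff from U is 20c + 7(1−c); from D it is 3c + 16(1−c).
Setting these equal: 13c + 7 = −13c + 16, so c = 9/26.
Therefore Ben plays R with probability 1 − 9/26 = 17/26.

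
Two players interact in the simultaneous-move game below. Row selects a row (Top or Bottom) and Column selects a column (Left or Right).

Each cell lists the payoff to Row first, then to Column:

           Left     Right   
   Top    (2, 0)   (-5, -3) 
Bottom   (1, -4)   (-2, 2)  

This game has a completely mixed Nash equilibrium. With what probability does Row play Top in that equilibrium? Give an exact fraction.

2/3

Let p be the probability that Row plays Top. In a completely mixed equilibrium, Column must be indifferent between Left and Right.
Column's expected payoff from Left is −4(1−p); from Right it is −3p + 2(1−p).
Setting these equal: 4p − 4 = −5p + 2, so p = 2/3.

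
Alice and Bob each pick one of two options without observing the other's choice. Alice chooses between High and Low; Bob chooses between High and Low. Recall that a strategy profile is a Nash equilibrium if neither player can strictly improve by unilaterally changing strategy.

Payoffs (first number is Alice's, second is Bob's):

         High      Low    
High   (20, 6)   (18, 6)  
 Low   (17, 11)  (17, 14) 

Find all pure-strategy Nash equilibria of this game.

(High, High): Alice gets 20 ≥ 17 from Low, and Bob gets 6 ≥ 6 from Low — Nash equilibrium.
(High, Low): Alice gets 18 ≥ 17 from Low, and Bob gets 6 ≥ 6 from High — Nash equilibrium.
(Low, High): Alice prefers High (20 > 17); Bob prefers Low (14 > 11) — not an equilibrium.
(Low, Low): Alice prefers High (18 > 17) — not an equilibrium.

(High, High) and (High, Low)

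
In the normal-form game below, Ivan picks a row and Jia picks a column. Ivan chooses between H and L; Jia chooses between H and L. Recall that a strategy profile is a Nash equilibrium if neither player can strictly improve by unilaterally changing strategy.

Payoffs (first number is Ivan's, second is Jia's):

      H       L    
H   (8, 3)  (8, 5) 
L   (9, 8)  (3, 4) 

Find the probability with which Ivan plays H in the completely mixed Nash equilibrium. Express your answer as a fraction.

2/3

Let r be the probability that Ivan plays H. In a completely mixed equilibrium, Jia must be indifferent between H and L.
Jia's expected payoff from H is 3r + 8(1−r); from L it is 5r + 4(1−r).
Setting these equal: −5r + 8 = r + 4, so r = 2/3.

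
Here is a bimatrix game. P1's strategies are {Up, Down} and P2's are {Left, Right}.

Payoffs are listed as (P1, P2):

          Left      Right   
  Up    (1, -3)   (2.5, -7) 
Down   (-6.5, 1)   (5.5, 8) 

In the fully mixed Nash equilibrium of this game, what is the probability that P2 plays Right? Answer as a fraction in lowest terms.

Let y be the probability that P2 plays Left. In a completely mixed equilibrium, P1 must be indifferent between Up and Down.
P1's expected payoff from Up is y + 2.5(1−y); from Down it is −6.5y + 5.5(1−y).
Setting these equal: −1.5y + 2.5 = −12y + 5.5, so y = 2/7.
Therefore P2 plays Right with probability 1 − 2/7 = 5/7.

5/7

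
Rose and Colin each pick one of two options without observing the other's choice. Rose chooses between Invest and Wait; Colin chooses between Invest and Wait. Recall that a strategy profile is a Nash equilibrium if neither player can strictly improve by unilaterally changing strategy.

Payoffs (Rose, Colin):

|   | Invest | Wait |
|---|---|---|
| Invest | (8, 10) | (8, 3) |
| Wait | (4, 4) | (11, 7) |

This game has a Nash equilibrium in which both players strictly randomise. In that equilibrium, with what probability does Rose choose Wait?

Let r be the probability that Rose plays Invest. In a completely mixed equilibrium, Colin must be indifferent between Invest and Wait.
Colin's expected payoff from Invest is 10r + 4(1−r); from Wait it is 3r + 7(1−r).
Setting these equal: 6r + 4 = −4r + 7, so r = 3/10.
Therefore Rose plays Wait with probability 1 − 3/10 = 7/10.

7/10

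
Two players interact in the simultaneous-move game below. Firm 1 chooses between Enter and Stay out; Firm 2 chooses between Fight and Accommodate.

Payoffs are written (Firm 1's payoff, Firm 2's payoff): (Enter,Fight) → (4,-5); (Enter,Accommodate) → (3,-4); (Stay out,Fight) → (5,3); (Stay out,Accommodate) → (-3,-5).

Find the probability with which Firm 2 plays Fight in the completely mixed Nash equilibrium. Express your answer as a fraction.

6/7

Let c be the probability that Firm 2 plays Fight. In a completely mixed equilibrium, Firm 1 must be indifferent between Enter and Stay out.
Firm 1's expected payoff from Enter is 4c + 3(1−c); from Stay out it is 5c − 3(1−c).
Setting these equal: c + 3 = 8c − 3, so c = 6/7.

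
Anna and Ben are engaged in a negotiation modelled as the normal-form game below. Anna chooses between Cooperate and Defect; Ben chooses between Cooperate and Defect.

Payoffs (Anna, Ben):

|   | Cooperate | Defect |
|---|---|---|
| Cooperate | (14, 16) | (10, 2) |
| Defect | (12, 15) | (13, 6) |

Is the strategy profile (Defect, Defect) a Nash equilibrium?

At (Defect, Defect), Anna earns 13; switching to Cooperate would give 10, so Anna has no profitable deviation.
Ben earns 6; switching to Cooperate would give 15, so Ben would deviate.
Since at least one player can profitably deviate, this is not a Nash equilibrium.

No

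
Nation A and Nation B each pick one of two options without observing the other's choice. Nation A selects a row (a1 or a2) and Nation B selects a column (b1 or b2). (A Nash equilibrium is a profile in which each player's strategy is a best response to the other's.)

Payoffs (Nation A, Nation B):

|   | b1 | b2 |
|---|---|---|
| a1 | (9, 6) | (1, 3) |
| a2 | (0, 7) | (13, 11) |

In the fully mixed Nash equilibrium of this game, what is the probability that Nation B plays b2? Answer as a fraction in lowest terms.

Let c be the probability that Nation B plays b1. In a completely mixed equilibrium, Nation A must be indifferent between a1 and a2.
Nation A's expected payoff from a1 is 9c + (1−c); from a2 it is 13(1−c).
Setting these equal: 8c + 1 = −13c + 13, so c = 4/7.
Therefore Nation B plays b2 with probability 1 − 4/7 = 3/7.

3/7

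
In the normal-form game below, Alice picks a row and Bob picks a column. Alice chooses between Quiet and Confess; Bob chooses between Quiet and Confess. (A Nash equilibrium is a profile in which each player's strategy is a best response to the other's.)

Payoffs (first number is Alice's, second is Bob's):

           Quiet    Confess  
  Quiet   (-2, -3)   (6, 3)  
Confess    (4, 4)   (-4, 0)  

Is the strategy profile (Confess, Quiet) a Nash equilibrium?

Yes

At (Confess, Quiet), Alice earns 4; switching to Quiet would give -2, so Alice has no profitable deviation.
Bob earns 4; switching to Confess would give 0, so Bob has no profitable deviation.
Neither player can gain by a unilateral deviation, so this profile is a Nash equilibrium.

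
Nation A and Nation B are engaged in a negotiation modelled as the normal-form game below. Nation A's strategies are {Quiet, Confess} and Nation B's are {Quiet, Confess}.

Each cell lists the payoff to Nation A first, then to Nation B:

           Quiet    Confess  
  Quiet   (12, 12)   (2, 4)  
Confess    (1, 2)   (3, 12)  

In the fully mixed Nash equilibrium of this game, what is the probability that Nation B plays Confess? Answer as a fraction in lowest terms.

11/12

Let c be the probability that Nation B plays Quiet. In a completely mixed equilibrium, Nation A must be indifferent between Quiet and Confess.
Nation A's expected payoff from Quiet is 12c + 2(1−c); from Confess it is c + 3(1−c).
Setting these equal: 10c + 2 = −2c + 3, so c = 1/12.
Therefore Nation B plays Confess with probability 1 − 1/12 = 11/12.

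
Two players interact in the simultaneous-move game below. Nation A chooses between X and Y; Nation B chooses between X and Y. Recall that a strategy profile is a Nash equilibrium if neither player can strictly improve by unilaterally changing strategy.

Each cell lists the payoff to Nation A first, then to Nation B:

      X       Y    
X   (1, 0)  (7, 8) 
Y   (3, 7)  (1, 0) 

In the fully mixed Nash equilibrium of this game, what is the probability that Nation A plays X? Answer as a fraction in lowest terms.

7/15

Let r be the probability that Nation A plays X. In a completely mixed equilibrium, Nation B must be indifferent between X and Y.
Nation B's expected payoff from X is 7(1−r); from Y it is 8r.
Setting these equal: −7r + 7 = 8r, so r = 7/15.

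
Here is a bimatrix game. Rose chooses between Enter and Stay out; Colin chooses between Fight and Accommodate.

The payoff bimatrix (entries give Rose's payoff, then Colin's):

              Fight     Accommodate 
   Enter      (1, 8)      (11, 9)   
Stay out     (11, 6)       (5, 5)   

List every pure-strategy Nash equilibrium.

(Enter, Fight): Rose prefers Stay out (11 > 1); Colin prefers Accommodate (9 > 8) — not an equilibrium.
(Enter, Accommodate): Rose gets 11 ≥ 5 from Stay out, and Colin gets 9 ≥ 8 from Fight — Nash equilibrium.
(Stay out, Fight): Rose gets 11 ≥ 1 from Enter, and Colin gets 6 ≥ 5 from Accommodate — Nash equilibrium.
(Stay out, Accommodate): Rose prefers Enter (11 > 5); Colin prefers Fight (6 > 5) — not an equilibrium.

(Enter, Accommodate) and (Stay out, Fight)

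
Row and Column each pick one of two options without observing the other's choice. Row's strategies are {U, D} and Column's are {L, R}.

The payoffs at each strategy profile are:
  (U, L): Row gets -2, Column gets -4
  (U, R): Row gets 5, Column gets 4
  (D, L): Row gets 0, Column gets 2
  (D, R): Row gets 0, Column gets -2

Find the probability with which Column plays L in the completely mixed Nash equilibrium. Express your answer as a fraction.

5/7

Let c be the probability that Column plays L. In a completely mixed equilibrium, Row must be indifferent between U and D.
Row's expected payoff from U is −2c + 5(1−c); from D it is 0.
Setting these equal: −7c + 5 = 0, so c = 5/7.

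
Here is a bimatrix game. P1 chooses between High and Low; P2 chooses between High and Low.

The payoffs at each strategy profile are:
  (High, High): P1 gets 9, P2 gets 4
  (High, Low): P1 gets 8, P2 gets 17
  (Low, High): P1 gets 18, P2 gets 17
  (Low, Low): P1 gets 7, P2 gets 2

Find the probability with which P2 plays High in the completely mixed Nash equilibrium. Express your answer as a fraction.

Let y be the probability that P2 plays High. In a completely mixed equilibrium, P1 must be indifferent between High and Low.
P1's expected payoff from High is 9y + 8(1−y); from Low it is 18y + 7(1−y).
Setting these equal: y + 8 = 11y + 7, so y = 1/10.

1/10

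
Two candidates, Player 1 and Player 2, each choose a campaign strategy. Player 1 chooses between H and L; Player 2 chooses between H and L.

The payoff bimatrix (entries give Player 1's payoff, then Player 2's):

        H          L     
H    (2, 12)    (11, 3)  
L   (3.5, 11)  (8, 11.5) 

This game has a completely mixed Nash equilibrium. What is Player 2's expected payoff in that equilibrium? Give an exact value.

First find p, the probability Player 1 plays H, from Player 2's indifference between H and L: 12p + 11(1−p) = 3p + 11.5(1−p), giving p = 1/19.
Since Player 2 is indifferent in equilibrium, Player 2's expected payoff equals the payoff from either column against (1/19, 18/19). Using H: 12(1/19) + 11(18/19) = 210/19.

210/19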